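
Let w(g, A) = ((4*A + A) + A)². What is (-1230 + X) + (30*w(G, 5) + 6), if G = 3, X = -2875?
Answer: 22901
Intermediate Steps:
w(g, A) = 36*A² (w(g, A) = (5*A + A)² = (6*A)² = 36*A²)
(-1230 + X) + (30*w(G, 5) + 6) = (-1230 - 2875) + (30*(36*5²) + 6) = -4105 + (30*(36*25) + 6) = -4105 + (30*900 + 6) = -4105 + (27000 + 6) = -4105 + 27006 = 22901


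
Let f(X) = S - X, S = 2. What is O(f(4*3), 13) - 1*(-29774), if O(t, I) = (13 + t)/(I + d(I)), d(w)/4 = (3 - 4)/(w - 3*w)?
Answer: 1697131/57 ≈ 29774.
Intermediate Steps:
d(w) = 2/w (d(w) = 4*((3 - 4)/(w - 3*w)) = 4*(-1/((-2*w))) = 4*(-(-1)/(2*w)) = 4*(1/(2*w)) = 2/w)
f(X) = 2 - X
O(t, I) = (13 + t)/(I + 2/I)
O(f(4*3), 13) - 1*(-29774) = 13*(13 + (2 - 4*3))/(2 + 13**2) - 1*(-29774) = 13*(13 + (2 - 1*12))/(2 + 169) + 29774 = 13*(13 + (2 - 12))/171 + 29774 = 13*(1/171)*(13 - 10) + 29774 = 13*(1/171)*3 + 29774 = 13/57 + 29774 = 1697131/57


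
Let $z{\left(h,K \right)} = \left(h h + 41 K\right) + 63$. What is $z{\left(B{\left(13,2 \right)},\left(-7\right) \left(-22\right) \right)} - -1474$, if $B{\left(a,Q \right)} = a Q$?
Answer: $8527$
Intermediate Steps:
$B{\left(a,Q \right)} = Q a$
$z{\left(h,K \right)} = 63 + h^{2} + 41 K$ ($z{\left(h,K \right)} = \left(h^{2} + 41 K\right) + 63 = 63 + h^{2} + 41 K$)
$z{\left(B{\left(13,2 \right)},\left(-7\right) \left(-22\right) \right)} - -1474 = \left(63 + \left(2 \cdot 13\right)^{2} + 41 \left(\left(-7\right) \left(-22\right)\right)\right) - -1474 = \left(63 + 26^{2} + 41 \cdot 154\right) + 1474 = \left(63 + 676 + 6314\right) + 1474 = 7053 + 1474 = 8527$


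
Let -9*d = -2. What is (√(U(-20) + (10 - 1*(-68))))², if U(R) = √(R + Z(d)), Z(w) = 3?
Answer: 78 + I*√17 ≈ 78.0 + 4.1231*I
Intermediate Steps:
d = 2/9 (d = -⅑*(-2) = 2/9 ≈ 0.22222)
U(R) = √(3 + R) (U(R) = √(R + 3) = √(3 + R))
(√(U(-20) + (10 - 1*(-68))))² = (√(√(3 - 20) + (10 - 1*(-68))))² = (√(√(-17) + (10 + 68)))² = (√(I*√17 + 78))² = (√(78 + I*√17))² = 78 + I*√17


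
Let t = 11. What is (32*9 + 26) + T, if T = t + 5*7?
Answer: 360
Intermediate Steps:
T = 46 (T = 11 + 5*7 = 11 + 35 = 46)
(32*9 + 26) + T = (32*9 + 26) + 46 = (288 + 26) + 46 = 314 + 46 = 360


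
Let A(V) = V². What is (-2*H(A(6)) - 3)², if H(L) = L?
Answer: 5625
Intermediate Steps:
(-2*H(A(6)) - 3)² = (-2*6² - 3)² = (-2*36 - 3)² = (-72 - 3)² = (-75)² = 5625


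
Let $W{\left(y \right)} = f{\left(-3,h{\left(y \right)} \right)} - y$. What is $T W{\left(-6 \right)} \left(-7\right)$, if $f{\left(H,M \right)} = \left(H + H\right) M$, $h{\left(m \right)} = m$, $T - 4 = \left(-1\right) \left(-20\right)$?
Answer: $-7056$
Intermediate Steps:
$T = 24$ ($T = 4 - -20 = 4 + 20 = 24$)
$f{\left(H,M \right)} = 2 H M$
$W{\left(y \right)} = - 7 y$ ($W{\left(y \right)} = 2 \left(-3\right) y - y = - 6 y - y = - 7 y$)
$T W{\left(-6 \right)} \left(-7\right) = 24 \left(\left(-7\right) \left(-6\right)\right) \left(-7\right) = 24 \cdot 42 \left(-7\right) = 1008 \left(-7\right) = -7056$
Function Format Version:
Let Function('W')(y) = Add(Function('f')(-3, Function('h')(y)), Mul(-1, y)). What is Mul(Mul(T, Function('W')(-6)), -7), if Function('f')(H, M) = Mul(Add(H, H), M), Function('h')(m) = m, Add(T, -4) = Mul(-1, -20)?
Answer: -7056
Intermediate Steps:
T = 24 (T = Add(4, Mul(-1, -20)) = Add(4, 20) = 24)
Function('f')(H, M) = Mul(2, H, M) (Function('f')(H, M) = Mul(Mul(2, H), M) = Mul(2, H, M))
Function('W')(y) = Mul(-7, y) (Function('W')(y) = Add(Mul(2, -3, y), Mul(-1, y)) = Add(Mul(-6, y), Mul(-1, y)) = Mul(-7, y))
Mul(Mul(T, Function('W')(-6)), -7) = Mul(Mul(24, Mul(-7, -6)), -7) = Mul(Mul(24, 42), -7) = Mul(1008, -7) = -7056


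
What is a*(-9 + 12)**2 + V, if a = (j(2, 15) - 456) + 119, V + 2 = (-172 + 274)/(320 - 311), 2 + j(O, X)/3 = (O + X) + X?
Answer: -6641/3 ≈ -2213.7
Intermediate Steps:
j(O, X) = -6 + 3*O + 6*X (j(O, X) = -6 + 3*((O + X) + X) = -6 + 3*(O + 2*X) = -6 + (3*O + 6*X) = -6 + 3*O + 6*X)
V = 28/3 (V = -2 + (-172 + 274)/(320 - 311) = -2 + 102/9 = -2 + 102*(1/9) = -2 + 34/3 = 28/3 ≈ 9.3333)
a = -247 (a = ((-6 + 3*2 + 6*15) - 456) + 119 = ((-6 + 6 + 90) - 456) + 119 = (90 - 456) + 119 = -366 + 119 = -247)
a*(-9 + 12)**2 + V = -247*(-9 + 12)**2 + 28/3 = -247*3**2 + 28/3 = -247*9 + 28/3 = -2223 + 28/3 = -6641/3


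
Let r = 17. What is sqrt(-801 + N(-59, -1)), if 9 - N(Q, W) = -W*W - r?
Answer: 3*I*sqrt(86) ≈ 27.821*I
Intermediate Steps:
N(Q, W) = 26 + W**2 (N(Q, W) = 9 - (-W*W - 1*17) = 9 - (-W**2 - 17) = 9 - (-17 - W**2) = 9 + (17 + W**2) = 26 + W**2)
sqrt(-801 + N(-59, -1)) = sqrt(-801 + (26 + (-1)**2)) = sqrt(-801 + (26 + 1)) = sqrt(-801 + 27) = sqrt(-774) = 3*I*sqrt(86)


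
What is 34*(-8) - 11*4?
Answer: -316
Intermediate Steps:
34*(-8) - 11*4 = -272 - 44 = -316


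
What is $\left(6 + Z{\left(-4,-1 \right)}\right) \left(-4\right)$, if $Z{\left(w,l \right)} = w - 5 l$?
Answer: $-28$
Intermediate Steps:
$\left(6 + Z{\left(-4,-1 \right)}\right) \left(-4\right) = \left(6 - -1\right) \left(-4\right) = \left(6 + \left(-4 + 5\right)\right) \left(-4\right) = \left(6 + 1\right) \left(-4\right) = 7 \left(-4\right) = -28$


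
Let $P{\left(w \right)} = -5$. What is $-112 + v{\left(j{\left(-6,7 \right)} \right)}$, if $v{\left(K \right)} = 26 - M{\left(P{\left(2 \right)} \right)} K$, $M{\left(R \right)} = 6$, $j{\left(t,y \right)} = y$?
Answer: $-128$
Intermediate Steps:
$v{\left(K \right)} = 26 - 6 K$
$-112 + v{\left(j{\left(-6,7 \right)} \right)} = -112 + \left(26 - 42\right) = -112 - 16 = -128$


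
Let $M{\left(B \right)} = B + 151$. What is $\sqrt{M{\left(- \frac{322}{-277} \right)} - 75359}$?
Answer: $\frac{i \sqrt{5770545438}}{277} \approx 274.24 i$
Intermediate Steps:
$M{\left(B \right)} = 151 + B$
$\sqrt{M{\left(- \frac{322}{-277} \right)} - 75359} = \sqrt{\left(151 - \frac{322}{-277}\right) - 75359} = \sqrt{\left(151 - - \frac{322}{277}\right) - 75359} = \sqrt{\left(151 + \frac{322}{277}\right) - 75359} = \sqrt{\frac{42149}{277} - 75359} = \sqrt{- \frac{20832294}{277}} = \frac{i \sqrt{5770545438}}{277}$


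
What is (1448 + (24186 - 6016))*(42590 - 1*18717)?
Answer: 468340514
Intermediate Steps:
(1448 + (24186 - 6016))*(42590 - 1*18717) = (1448 + 18170)*(42590 - 18717) = 19618*23873 = 468340514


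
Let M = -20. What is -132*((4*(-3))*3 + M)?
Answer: 7392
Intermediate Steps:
-132*((4*(-3))*3 + M) = -132*((4*(-3))*3 - 20) = -132*(-12*3 - 20) = -132*(-36 - 20) = -132*(-56) = 7392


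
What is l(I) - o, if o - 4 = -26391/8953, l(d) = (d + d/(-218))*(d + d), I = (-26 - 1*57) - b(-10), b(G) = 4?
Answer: 14704033880/975877 ≈ 15068.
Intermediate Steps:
I = -87 (I = (-26 - 1*57) - 1*4 = (-26 - 57) - 4 = -83 - 4 = -87)
l(d) = 217*d**2/109 (l(d) = (d + d*(-1/218))*(2*d) = (d - d/218)*(2*d) = (217*d/218)*(2*d) = 217*d**2/109)
o = 9421/8953 (o = 4 - 26391/8953 = 9421/8953 ≈ 1.0523)
l(I) - o = (217/109)*(-87)**2 - 1*9421/8953 = (217/109)*7569 - 9421/8953 = 1642473/109 - 9421/8953 = 14704033880/975877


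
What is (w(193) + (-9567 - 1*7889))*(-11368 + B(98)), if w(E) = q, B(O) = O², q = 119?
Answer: 30582468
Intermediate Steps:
w(E) = 119
(w(193) + (-9567 - 1*7889))*(-11368 + B(98)) = (119 + (-9567 - 1*7889))*(-11368 + 98²) = (119 + (-9567 - 7889))*(-11368 + 9604) = (119 - 17456)*(-1764) = -17337*(-1764) = 30582468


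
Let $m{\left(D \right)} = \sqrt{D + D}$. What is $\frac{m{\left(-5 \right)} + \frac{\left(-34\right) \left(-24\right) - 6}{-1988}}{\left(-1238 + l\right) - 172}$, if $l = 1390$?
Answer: $\frac{81}{3976} - \frac{i \sqrt{10}}{20} \approx 0.020372 - 0.15811 i$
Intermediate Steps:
$m{\left(D \right)} = \sqrt{2} \sqrt{D}$ ($m{\left(D \right)} = \sqrt{2 D} = \sqrt{2} \sqrt{D}$)
$\frac{m{\left(-5 \right)} + \frac{\left(-34\right) \left(-24\right) - 6}{-1988}}{\left(-1238 + l\right) - 172} = \frac{\sqrt{2} \sqrt{-5} + \frac{\left(-34\right) \left(-24\right) - 6}{-1988}}{\left(-1238 + 1390\right) - 172} = \frac{\sqrt{2} i \sqrt{5} + \left(816 - 6\right) \left(- \frac{1}{1988}\right)}{152 - 172} = \frac{i \sqrt{10} + 810 \left(- \frac{1}{1988}\right)}{-20} = \left(i \sqrt{10} - \frac{405}{994}\right) \left(- \frac{1}{20}\right) = \left(- \frac{405}{994} + i \sqrt{10}\right) \left(- \frac{1}{20}\right) = \frac{81}{3976} - \frac{i \sqrt{10}}{20}$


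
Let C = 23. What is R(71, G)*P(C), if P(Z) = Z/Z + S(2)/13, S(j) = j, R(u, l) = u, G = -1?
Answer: 1065/13 ≈ 81.923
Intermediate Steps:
P(Z) = 15/13 (P(Z) = Z/Z + 2/13 = 1 + 2*(1/13) = 1 + 2/13 = 15/13)
R(71, G)*P(C) = 71*(15/13) = 1065/13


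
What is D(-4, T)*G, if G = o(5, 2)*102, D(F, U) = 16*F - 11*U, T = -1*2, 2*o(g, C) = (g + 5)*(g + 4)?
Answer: -192780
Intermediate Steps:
o(g, C) = (4 + g)*(5 + g)/2 (o(g, C) = ((g + 5)*(g + 4))/2 = ((5 + g)*(4 + g))/2 = ((4 + g)*(5 + g))/2 = (4 + g)*(5 + g)/2)
T = -2
D(F, U) = -11*U + 16*F
G = 4590 (G = (10 + (1/2)*5**2 + (9/2)*5)*102 = (10 + (1/2)*25 + 45/2)*102 = (10 + 25/2 + 45/2)*102 = 45*102 = 4590)
D(-4, T)*G = (-11*(-2) + 16*(-4))*4590 = (22 - 64)*4590 = -42*4590 = -192780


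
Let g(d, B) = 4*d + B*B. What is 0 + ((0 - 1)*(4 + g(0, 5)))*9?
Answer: -261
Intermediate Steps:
g(d, B) = B² + 4*d (g(d, B) = 4*d + B² = B² + 4*d)
0 + ((0 - 1)*(4 + g(0, 5)))*9 = 0 + ((0 - 1)*(4 + (5² + 4*0)))*9 = 0 - (4 + (25 + 0))*9 = 0 - (4 + 25)*9 = 0 - 1*29*9 = 0 - 29*9 = 0 - 261 = -261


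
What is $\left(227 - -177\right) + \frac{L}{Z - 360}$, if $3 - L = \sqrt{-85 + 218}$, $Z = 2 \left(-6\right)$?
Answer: $\frac{50095}{124} + \frac{\sqrt{133}}{372} \approx 404.02$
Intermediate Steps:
$Z = -12$
$L = 3 - \sqrt{133}$ ($L = 3 - \sqrt{-85 + 218} = 3 - \sqrt{133} \approx -8.5326$)
$\left(227 - -177\right) + \frac{L}{Z - 360} = \left(227 - -177\right) + \frac{3 - \sqrt{133}}{-12 - 360} = \left(227 + 177\right) + \frac{3 - \sqrt{133}}{-372} = 404 + \left(3 - \sqrt{133}\right) \left(- \frac{1}{372}\right) = 404 - \left(\frac{1}{124} - \frac{\sqrt{133}}{372}\right) = \frac{50095}{124} + \frac{\sqrt{133}}{372}$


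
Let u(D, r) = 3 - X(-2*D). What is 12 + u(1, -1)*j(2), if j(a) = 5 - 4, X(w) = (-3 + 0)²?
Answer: 6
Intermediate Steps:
X(w) = 9 (X(w) = (-3)² = 9)
u(D, r) = -6 (u(D, r) = 3 - 1*9 = 3 - 9 = -6)
j(a) = 1
12 + u(1, -1)*j(2) = 12 - 6*1 = 12 - 6 = 6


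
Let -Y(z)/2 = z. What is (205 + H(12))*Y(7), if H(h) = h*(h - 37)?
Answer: 1330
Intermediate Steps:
Y(z) = -2*z
H(h) = h*(-37 + h)
(205 + H(12))*Y(7) = (205 + 12*(-37 + 12))*(-2*7) = (205 + 12*(-25))*(-14) = (205 - 300)*(-14) = -95*(-14) = 1330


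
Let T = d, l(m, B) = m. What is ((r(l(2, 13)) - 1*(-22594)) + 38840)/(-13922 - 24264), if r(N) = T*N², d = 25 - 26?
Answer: -30715/19093 ≈ -1.6087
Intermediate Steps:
d = -1
T = -1
r(N) = -N²
((r(l(2, 13)) - 1*(-22594)) + 38840)/(-13922 - 24264) = ((-1*2² - 1*(-22594)) + 38840)/(-13922 - 24264) = ((-1*4 + 22594) + 38840)/(-38186) = ((-4 + 22594) + 38840)*(-1/38186) = (22590 + 38840)*(-1/38186) = 61430*(-1/38186) = -30715/19093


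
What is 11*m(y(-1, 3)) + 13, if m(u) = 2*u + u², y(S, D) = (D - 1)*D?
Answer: 541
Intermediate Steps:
y(S, D) = D*(-1 + D) (y(S, D) = (-1 + D)*D = D*(-1 + D))
m(u) = u² + 2*u
11*m(y(-1, 3)) + 13 = 11*((3*(-1 + 3))*(2 + 3*(-1 + 3))) + 13 = 11*((3*2)*(2 + 3*2)) + 13 = 11*(6*(2 + 6)) + 13 = 11*(6*8) + 13 = 11*48 + 13 = 528 + 13 = 541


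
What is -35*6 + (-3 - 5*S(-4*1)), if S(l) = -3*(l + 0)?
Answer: -273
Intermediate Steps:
S(l) = -3*l
-35*6 + (-3 - 5*S(-4*1)) = -35*6 + (-3 - (-15)*(-4*1)) = -210 + (-3 - (-15)*(-4)) = -210 + (-3 - 5*12) = -210 + (-3 - 60) = -210 - 63 = -273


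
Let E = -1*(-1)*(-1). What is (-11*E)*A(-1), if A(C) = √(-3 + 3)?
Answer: 0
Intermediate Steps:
A(C) = 0 (A(C) = √0 = 0)
E = -1 (E = 1*(-1) = -1)
(-11*E)*A(-1) = -11*(-1)*0 = 11*0 = 0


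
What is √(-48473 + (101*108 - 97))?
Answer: I*√37662 ≈ 194.07*I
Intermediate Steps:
√(-48473 + (101*108 - 97)) = √(-48473 + (10908 - 97)) = √(-48473 + 10811) = √(-37662) = I*√37662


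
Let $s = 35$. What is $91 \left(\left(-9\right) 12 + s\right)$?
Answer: $-6643$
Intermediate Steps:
$91 \left(\left(-9\right) 12 + s\right) = 91 \left(\left(-9\right) 12 + 35\right) = 91 \left(-108 + 35\right) = 91 \left(-73\right) = -6643$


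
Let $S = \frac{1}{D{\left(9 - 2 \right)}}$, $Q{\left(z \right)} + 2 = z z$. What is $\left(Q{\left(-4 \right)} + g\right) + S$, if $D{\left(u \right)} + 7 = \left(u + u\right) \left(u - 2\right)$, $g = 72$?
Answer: $\frac{5419}{63} \approx 86.016$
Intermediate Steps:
$D{\left(u \right)} = -7 + 2 u \left(-2 + u\right)$ ($D{\left(u \right)} = -7 + \left(u + u\right) \left(u - 2\right) = -7 + 2 u \left(-2 + u\right)$)
$Q{\left(z \right)} = -2 + z^{2}$ ($Q{\left(z \right)} = -2 + z z = -2 + z^{2}$)
$S = \frac{1}{63}$ ($S = \frac{1}{-7 - 4 \left(9 - 2\right) + 2 \left(9 - 2\right)^{2}} = \frac{1}{-7 - 28 + 2 \cdot 7^{2}} = \frac{1}{-7 - 28 + 2 \cdot 49} = \frac{1}{-7 - 28 + 98} = \frac{1}{63} \approx 0.015873$)
$\left(Q{\left(-4 \right)} + g\right) + S = \left(\left(-2 + \left(-4\right)^{2}\right) + 72\right) + \frac{1}{63} = \left(\left(-2 + 16\right) + 72\right) + \frac{1}{63} = \left(14 + 72\right) + \frac{1}{63} = 86 + \frac{1}{63} = \frac{5419}{63}$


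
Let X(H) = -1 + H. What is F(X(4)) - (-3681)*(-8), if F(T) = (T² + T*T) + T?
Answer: -29427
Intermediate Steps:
F(T) = T + 2*T² (F(T) = (T² + T²) + T = 2*T² + T = T + 2*T²)
F(X(4)) - (-3681)*(-8) = (-1 + 4)*(1 + 2*(-1 + 4)) - (-3681)*(-8) = 3*(1 + 2*3) - 1*29448 = 3*(1 + 6) - 29448 = 3*7 - 29448 = 21 - 29448 = -29427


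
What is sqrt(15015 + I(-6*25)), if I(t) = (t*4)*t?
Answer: sqrt(105015) ≈ 324.06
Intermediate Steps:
I(t) = 4*t**2 (I(t) = (4*t)*t = 4*t**2)
sqrt(15015 + I(-6*25)) = sqrt(15015 + 4*(-6*25)**2) = sqrt(15015 + 4*(-150)**2) = sqrt(15015 + 4*22500) = sqrt(15015 + 90000) = sqrt(105015)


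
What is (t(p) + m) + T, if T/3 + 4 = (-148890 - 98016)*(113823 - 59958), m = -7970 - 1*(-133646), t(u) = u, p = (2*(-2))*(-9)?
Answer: -39898649370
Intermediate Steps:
p = 36 (p = -4*(-9) = 36)
m = 125676 (m = -7970 + 133646 = 125676)
T = -39898775082 (T = -12 + 3*((-148890 - 98016)*(113823 - 59958)) = -12 + 3*(-246906*53865) = -12 + 3*(-13299591690) = -12 - 39898775070 = -39898775082)
(t(p) + m) + T = (36 + 125676) - 39898775082 = 125712 - 39898775082 = -39898649370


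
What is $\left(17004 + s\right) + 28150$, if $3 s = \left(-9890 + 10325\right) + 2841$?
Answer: $46246$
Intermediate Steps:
$s = 1092$ ($s = \frac{\left(-9890 + 10325\right) + 2841}{3} = \frac{435 + 2841}{3} = \frac{1}{3} \cdot 3276 = 1092$)
$\left(17004 + s\right) + 28150 = \left(17004 + 1092\right) + 28150 = 18096 + 28150 = 46246$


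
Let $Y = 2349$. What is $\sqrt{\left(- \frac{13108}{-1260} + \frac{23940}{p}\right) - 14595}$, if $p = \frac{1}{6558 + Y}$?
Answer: $\frac{8 \sqrt{36730303505}}{105} \approx 14602.0$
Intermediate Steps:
$p = \frac{1}{8907}$ ($p = \frac{1}{6558 + 2349} = \frac{1}{8907} \approx 0.00011227$)
$\sqrt{\left(- \frac{13108}{-1260} + \frac{23940}{p}\right) - 14595} = \sqrt{\left(- \frac{13108}{-1260} + 23940 \frac{1}{\frac{1}{8907}}\right) - 14595} = \sqrt{\left(\left(-13108\right) \left(- \frac{1}{1260}\right) + 23940 \cdot 8907\right) - 14595} = \sqrt{\left(\frac{3277}{315} + 213233580\right) - 14595} = \sqrt{\frac{67168580977}{315} - 14595} = \sqrt{\frac{67163983552}{315}} = \frac{8 \sqrt{36730303505}}{105}$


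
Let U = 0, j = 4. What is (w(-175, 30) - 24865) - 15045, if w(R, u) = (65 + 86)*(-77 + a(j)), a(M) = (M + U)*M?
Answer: -49121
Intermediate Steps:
a(M) = M² (a(M) = (M + 0)*M = M*M = M²)
w(R, u) = -9211 (w(R, u) = (65 + 86)*(-77 + 4²) = 151*(-77 + 16) = 151*(-61) = -9211)
(w(-175, 30) - 24865) - 15045 = (-9211 - 24865) - 15045 = -34076 - 15045 = -49121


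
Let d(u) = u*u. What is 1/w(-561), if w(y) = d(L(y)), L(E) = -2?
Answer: 1/4 ≈ 0.25000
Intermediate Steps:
d(u) = u**2
w(y) = 4 (w(y) = (-2)**2 = 4)
1/w(-561) = 1/4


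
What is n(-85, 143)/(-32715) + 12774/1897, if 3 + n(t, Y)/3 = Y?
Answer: 27806978/4137357 ≈ 6.7210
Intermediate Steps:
n(t, Y) = -9 + 3*Y
n(-85, 143)/(-32715) + 12774/1897 = (-9 + 3*143)/(-32715) + 12774/1897 = (-9 + 429)*(-1/32715) + 12774*(1/1897) = 420*(-1/32715) + 12774/1897 = -28/2181 + 12774/1897 = 27806978/4137357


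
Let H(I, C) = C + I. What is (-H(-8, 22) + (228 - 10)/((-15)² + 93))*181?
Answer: -383177/159 ≈ -2409.9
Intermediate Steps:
(-H(-8, 22) + (228 - 10)/((-15)² + 93))*181 = (-(22 - 8) + (228 - 10)/((-15)² + 93))*181 = (-1*14 + 218/(225 + 93))*181 = (-14 + 218/318)*181 = (-14 + 218*(1/318))*181 = (-14 + 109/159)*181 = -2117/159*181 = -383177/159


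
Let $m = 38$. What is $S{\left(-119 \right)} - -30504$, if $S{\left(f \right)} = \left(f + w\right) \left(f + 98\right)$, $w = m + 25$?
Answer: $31680$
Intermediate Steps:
$w = 63$ ($w = 38 + 25 = 63$)
$S{\left(f \right)} = \left(63 + f\right) \left(98 + f\right)$ ($S{\left(f \right)} = \left(f + 63\right) \left(f + 98\right) = \left(63 + f\right) \left(98 + f\right)$)
$S{\left(-119 \right)} - -30504 = \left(6174 + \left(-119\right)^{2} + 161 \left(-119\right)\right) - -30504 = \left(6174 + 14161 - 19159\right) + 30504 = 1176 + 30504 = 31680$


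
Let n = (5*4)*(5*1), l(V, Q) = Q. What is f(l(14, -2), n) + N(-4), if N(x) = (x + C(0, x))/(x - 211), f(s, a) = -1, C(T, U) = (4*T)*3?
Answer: -211/215 ≈ -0.98140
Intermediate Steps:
C(T, U) = 12*T
n = 100 (n = 20*5 = 100)
N(x) = x/(-211 + x) (N(x) = (x + 12*0)/(x - 211) = (x + 0)/(-211 + x) = x/(-211 + x))
f(l(14, -2), n) + N(-4) = -1 - 4/(-211 - 4) = -1 - 4/(-215) = -1 - 4*(-1/215) = -1 + 4/215 = -211/215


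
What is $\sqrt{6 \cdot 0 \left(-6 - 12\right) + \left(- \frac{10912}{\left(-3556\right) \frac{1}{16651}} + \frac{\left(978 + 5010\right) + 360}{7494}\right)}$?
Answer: $\frac{\sqrt{62996805052754874}}{1110361} \approx 226.05$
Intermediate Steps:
$\sqrt{6 \cdot 0 \left(-6 - 12\right) + \left(- \frac{10912}{\left(-3556\right) \frac{1}{16651}} + \frac{\left(978 + 5010\right) + 360}{7494}\right)} = \sqrt{0 \left(-6 - 12\right) + \left(- \frac{10912}{\left(-3556\right) \frac{1}{16651}} + \left(5988 + 360\right) \frac{1}{7494}\right)} = \sqrt{0 \left(-18\right) + \left(- \frac{10912}{- \frac{3556}{16651}} + 6348 \cdot \frac{1}{7494}\right)} = \sqrt{0 + \left(\left(-10912\right) \left(- \frac{16651}{3556}\right) + \frac{1058}{1249}\right)} = \sqrt{0 + \left(\frac{45423928}{889} + \frac{1058}{1249}\right)} = \sqrt{0 + \frac{56735426634}{1110361}} = \sqrt{\frac{56735426634}{1110361}} = \frac{\sqrt{62996805052754874}}{1110361}$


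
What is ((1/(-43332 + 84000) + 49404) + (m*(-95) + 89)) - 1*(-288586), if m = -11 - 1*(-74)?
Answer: 13505598793/40668 ≈ 3.3209e+5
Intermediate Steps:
m = 63 (m = -11 + 74 = 63)
((1/(-43332 + 84000) + 49404) + (m*(-95) + 89)) - 1*(-288586) = ((1/(-43332 + 84000) + 49404) + (63*(-95) + 89)) - 1*(-288586) = ((1/40668 + 49404) + (-5985 + 89)) + 288586 = ((1/40668 + 49404) - 5896) + 288586 = (2009161873/40668 - 5896) + 288586 = 1769383345/40668 + 288586 = 13505598793/40668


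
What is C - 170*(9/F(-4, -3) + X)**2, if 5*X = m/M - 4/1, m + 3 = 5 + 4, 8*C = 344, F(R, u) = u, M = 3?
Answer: -9611/5 ≈ -1922.2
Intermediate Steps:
C = 43 (C = (1/8)*344 = 43)
m = 6 (m = -3 + (5 + 4) = -3 + 9 = 6)
X = -2/5 (X = (6/3 - 4/1)/5 = (6*(1/3) - 4*1)/5 = (2 - 4)/5 = (1/5)*(-2) = -2/5 ≈ -0.40000)
C - 170*(9/F(-4, -3) + X)**2 = 43 - 170*(9/(-3) - 2/5)**2 = 43 - 170*(9*(-1/3) - 2/5)**2 = 43 - 170*(-3 - 2/5)**2 = 43 - 170*(-17/5)**2 = 43 - 170*289/25 = 43 - 9826/5 = -9611/5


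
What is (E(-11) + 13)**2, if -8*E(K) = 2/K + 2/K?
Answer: 82369/484 ≈ 170.18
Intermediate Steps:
E(K) = -1/(2*K) (E(K) = -(2/K + 2/K)/8 = -1/(2*K))
(E(-11) + 13)**2 = (-1/2/(-11) + 13)**2 = (-1/2*(-1/11) + 13)**2 = (1/22 + 13)**2 = (287/22)**2 = 82369/484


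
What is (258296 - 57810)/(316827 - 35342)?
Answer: 200486/281485 ≈ 0.71224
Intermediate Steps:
(258296 - 57810)/(316827 - 35342) = 200486/281485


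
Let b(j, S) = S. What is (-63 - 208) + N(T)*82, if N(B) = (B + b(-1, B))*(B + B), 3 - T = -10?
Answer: 55161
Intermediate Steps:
T = 13 (T = 3 - 1*(-10) = 3 + 10 = 13)
N(B) = 4*B² (N(B) = (B + B)*(B + B) = (2*B)*(2*B) = 4*B²)
(-63 - 208) + N(T)*82 = (-63 - 208) + (4*13²)*82 = -271 + (4*169)*82 = -271 + 676*82 = -271 + 55432 = 55161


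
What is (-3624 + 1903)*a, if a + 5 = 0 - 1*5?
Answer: 17210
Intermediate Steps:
a = -10 (a = -5 + (0 - 1*5) = -5 + (0 - 5) = -5 - 5 = -10)
(-3624 + 1903)*a = (-3624 + 1903)*(-10) = -1721*(-10) = 17210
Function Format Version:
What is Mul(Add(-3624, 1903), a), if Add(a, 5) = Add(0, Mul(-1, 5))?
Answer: 17210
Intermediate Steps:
a = -10 (a = Add(-5, Add(0, Mul(-1, 5))) = Add(-5, Add(0, -5)) = Add(-5, -5) = -10)
Mul(Add(-3624, 1903), a) = Mul(Add(-3624, 1903), -10) = Mul(-1721, -10) = 17210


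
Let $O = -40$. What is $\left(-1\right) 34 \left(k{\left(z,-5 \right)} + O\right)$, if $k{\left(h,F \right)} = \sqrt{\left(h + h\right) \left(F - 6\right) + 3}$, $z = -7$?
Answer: $1360 - 34 \sqrt{157} \approx 933.98$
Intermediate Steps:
$k{\left(h,F \right)} = \sqrt{3 + 2 h \left(-6 + F\right)}$ ($k{\left(h,F \right)} = \sqrt{2 h \left(-6 + F\right) + 3} = \sqrt{3 + 2 h \left(-6 + F\right)}$)
$\left(-1\right) 34 \left(k{\left(z,-5 \right)} + O\right) = \left(-1\right) 34 \left(\sqrt{3 - -84 + 2 \left(-5\right) \left(-7\right)} - 40\right) = - 34 \left(\sqrt{3 + 84 + 70} - 40\right) = - 34 \left(\sqrt{157} - 40\right) = - 34 \left(-40 + \sqrt{157}\right) = 1360 - 34 \sqrt{157}$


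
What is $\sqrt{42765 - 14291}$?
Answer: $\sqrt{28474} \approx 168.74$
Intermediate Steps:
$\sqrt{42765 - 14291} = \sqrt{28474}$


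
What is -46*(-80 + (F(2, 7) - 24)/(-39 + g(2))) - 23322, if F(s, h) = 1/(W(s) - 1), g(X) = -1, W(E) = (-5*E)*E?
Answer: -1652251/84 ≈ -19670.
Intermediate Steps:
W(E) = -5*E**2
F(s, h) = 1/(-1 - 5*s**2) (F(s, h) = 1/(-5*s**2 - 1) = 1/(-1 - 5*s**2))
-46*(-80 + (F(2, 7) - 24)/(-39 + g(2))) - 23322 = -46*(-80 + (-1/(1 + 5*2**2) - 24)/(-39 - 1)) - 23322 = -46*(-80 + (-1/(1 + 5*4) - 24)/(-40)) - 23322 = -46*(-80 + (-1/(1 + 20) - 24)*(-1/40)) - 23322 = -46*(-80 + (-1/21 - 24)*(-1/40)) - 23322 = -46*(-80 - 505/21*(-1/40)) - 23322 = -46*(-80 + 101/168) - 23322 = -46*(-13339/168) - 23322 = 306797/84 - 23322 = -1652251/84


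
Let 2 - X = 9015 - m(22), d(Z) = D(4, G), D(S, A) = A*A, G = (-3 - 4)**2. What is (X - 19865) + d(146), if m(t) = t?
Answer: -26455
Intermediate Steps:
G = 49 (G = (-7)**2 = 49)
D(S, A) = A**2
d(Z) = 2401 (d(Z) = 49**2 = 2401)
X = -8991 (X = 2 - (9015 - 1*22) = 2 - (9015 - 22) = 2 - 1*8993 = 2 - 8993 = -8991)
(X - 19865) + d(146) = (-8991 - 19865) + 2401 = -28856 + 2401 = -26455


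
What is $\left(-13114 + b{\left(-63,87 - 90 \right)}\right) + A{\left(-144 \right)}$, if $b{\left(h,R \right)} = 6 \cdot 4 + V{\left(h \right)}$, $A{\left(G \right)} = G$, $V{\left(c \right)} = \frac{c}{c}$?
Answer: $-13233$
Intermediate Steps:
$V{\left(c \right)} = 1$
$b{\left(h,R \right)} = 25$ ($b{\left(h,R \right)} = 6 \cdot 4 + 1 = 24 + 1 = 25$)
$\left(-13114 + b{\left(-63,87 - 90 \right)}\right) + A{\left(-144 \right)} = \left(-13114 + 25\right) - 144 = -13089 - 144 = -13233$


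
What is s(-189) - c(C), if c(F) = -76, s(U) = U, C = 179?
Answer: -113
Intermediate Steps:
s(-189) - c(C) = -189 - 1*(-76) = -189 + 76 = -113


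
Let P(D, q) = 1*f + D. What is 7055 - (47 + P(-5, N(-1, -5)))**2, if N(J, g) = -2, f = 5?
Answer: 4846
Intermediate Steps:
P(D, q) = 5 + D (P(D, q) = 1*5 + D = 5 + D)
7055 - (47 + P(-5, N(-1, -5)))**2 = 7055 - (47 + (5 - 5))**2 = 7055 - (47 + 0)**2 = 7055 - 1*47**2 = 7055 - 1*2209 = 7055 - 2209 = 4846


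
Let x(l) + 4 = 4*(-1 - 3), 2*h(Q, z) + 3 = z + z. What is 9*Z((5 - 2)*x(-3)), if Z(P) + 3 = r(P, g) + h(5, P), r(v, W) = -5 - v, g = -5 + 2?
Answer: -171/2 ≈ -85.500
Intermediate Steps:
g = -3
h(Q, z) = -3/2 + z (h(Q, z) = -3/2 + (z + z)/2 = -3/2 + (2*z)/2 = -3/2 + z)
x(l) = -20 (x(l) = -4 + 4*(-1 - 3) = -4 + 4*(-4) = -4 - 16 = -20)
Z(P) = -19/2 (Z(P) = -3 + ((-5 - P) + (-3/2 + P)) = -3 - 13/2 = -19/2)
9*Z((5 - 2)*x(-3)) = 9*(-19/2) = -171/2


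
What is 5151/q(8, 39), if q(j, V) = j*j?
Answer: 5151/64 ≈ 80.484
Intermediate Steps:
q(j, V) = j²
5151/q(8, 39) = 5151/(8²) = 5151/64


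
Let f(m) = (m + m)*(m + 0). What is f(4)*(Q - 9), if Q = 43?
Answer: 1088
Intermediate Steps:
f(m) = 2*m**2 (f(m) = (2*m)*m = 2*m**2)
f(4)*(Q - 9) = (2*4**2)*(43 - 9) = (2*16)*34 = 32*34 = 1088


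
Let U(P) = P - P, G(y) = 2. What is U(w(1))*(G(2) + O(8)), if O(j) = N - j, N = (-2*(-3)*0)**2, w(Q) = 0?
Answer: 0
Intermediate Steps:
U(P) = 0
N = 0 (N = (6*0)**2 = 0**2 = 0)
O(j) = -j (O(j) = 0 - j = -j)
U(w(1))*(G(2) + O(8)) = 0*(2 - 1*8) = 0*(2 - 8) = 0*(-6) = 0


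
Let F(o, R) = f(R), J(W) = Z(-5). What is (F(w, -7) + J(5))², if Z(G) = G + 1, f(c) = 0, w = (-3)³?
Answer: 16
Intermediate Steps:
w = -27
Z(G) = 1 + G
J(W) = -4 (J(W) = 1 - 5 = -4)
F(o, R) = 0
(F(w, -7) + J(5))² = (0 - 4)² = (-4)² = 16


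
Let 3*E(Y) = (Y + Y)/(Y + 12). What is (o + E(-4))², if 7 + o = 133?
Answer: 142129/9 ≈ 15792.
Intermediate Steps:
o = 126 (o = -7 + 133 = 126)
E(Y) = 2*Y/(3*(12 + Y)) (E(Y) = ((Y + Y)/(Y + 12))/3 = ((2*Y)/(12 + Y))/3 = (2*Y/(12 + Y))/3 = 2*Y/(3*(12 + Y)))
(o + E(-4))² = (126 + (⅔)*(-4)/(12 - 4))² = (126 + (⅔)*(-4)/8)² = (126 + (⅔)*(-4)*(⅛))² = (126 - ⅓)² = (377/3)² = 142129/9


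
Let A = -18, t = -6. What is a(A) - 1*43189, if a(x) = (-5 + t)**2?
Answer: -43068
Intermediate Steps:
a(x) = 121 (a(x) = (-5 - 6)**2 = (-11)**2 = 121)
a(A) - 1*43189 = 121 - 1*43189 = 121 - 43189 = -43068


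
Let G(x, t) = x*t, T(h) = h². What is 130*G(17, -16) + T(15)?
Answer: -35135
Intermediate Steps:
G(x, t) = t*x
130*G(17, -16) + T(15) = 130*(-16*17) + 15² = 130*(-272) + 225 = -35360 + 225 = -35135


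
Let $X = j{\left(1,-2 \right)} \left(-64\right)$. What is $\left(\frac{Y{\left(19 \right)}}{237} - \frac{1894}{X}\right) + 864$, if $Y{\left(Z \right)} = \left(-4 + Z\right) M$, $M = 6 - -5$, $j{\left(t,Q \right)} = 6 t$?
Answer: $\frac{13190525}{15168} \approx 869.63$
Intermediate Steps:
$M = 11$ ($M = 6 + 5 = 11$)
$Y{\left(Z \right)} = -44 + 11 Z$ ($Y{\left(Z \right)} = \left(-4 + Z\right) 11 = -44 + 11 Z$)
$X = -384$ ($X = 6 \cdot 1 \left(-64\right) = 6 \left(-64\right) = -384$)
$\left(\frac{Y{\left(19 \right)}}{237} - \frac{1894}{X}\right) + 864 = \left(\frac{-44 + 11 \cdot 19}{237} - \frac{1894}{-384}\right) + 864 = \left(\left(-44 + 209\right) \frac{1}{237} - - \frac{947}{192}\right) + 864 = \left(165 \cdot \frac{1}{237} + \frac{947}{192}\right) + 864 = \left(\frac{55}{79} + \frac{947}{192}\right) + 864 = \frac{85373}{15168} + 864 = \frac{13190525}{15168}$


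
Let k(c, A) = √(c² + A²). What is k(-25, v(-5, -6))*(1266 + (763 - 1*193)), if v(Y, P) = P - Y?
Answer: 1836*√626 ≈ 45937.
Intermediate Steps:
k(c, A) = √(A² + c²)
k(-25, v(-5, -6))*(1266 + (763 - 1*193)) = √((-6 - 1*(-5))² + (-25)²)*(1266 + (763 - 1*193)) = √((-6 + 5)² + 625)*(1266 + (763 - 193)) = √((-1)² + 625)*(1266 + 570) = √(1 + 625)*1836 = √626*1836 = 1836*√626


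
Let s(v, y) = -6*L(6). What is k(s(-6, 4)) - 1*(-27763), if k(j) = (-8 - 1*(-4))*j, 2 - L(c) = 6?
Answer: 27667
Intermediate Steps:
L(c) = -4 (L(c) = 2 - 1*6 = 2 - 6 = -4)
s(v, y) = 24 (s(v, y) = -6*(-4) = 24)
k(j) = -4*j (k(j) = (-8 + 4)*j = -4*j)
k(s(-6, 4)) - 1*(-27763) = -4*24 - 1*(-27763) = -96 + 27763 = 27667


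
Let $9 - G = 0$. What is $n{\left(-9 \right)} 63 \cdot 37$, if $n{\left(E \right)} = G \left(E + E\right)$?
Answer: $-377622$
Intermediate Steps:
$G = 9$ ($G = 9 - 0 = 9 + 0 = 9$)
$n{\left(E \right)} = 18 E$ ($n{\left(E \right)} = 9 \left(E + E\right) = 9 \cdot 2 E = 18 E$)
$n{\left(-9 \right)} 63 \cdot 37 = 18 \left(-9\right) 63 \cdot 37 = \left(-162\right) 63 \cdot 37 = \left(-10206\right) 37 = -377622$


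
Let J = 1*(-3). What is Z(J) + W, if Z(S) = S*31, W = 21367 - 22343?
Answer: -1069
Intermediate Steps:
J = -3
W = -976
Z(S) = 31*S
Z(J) + W = 31*(-3) - 976 = -93 - 976 = -1069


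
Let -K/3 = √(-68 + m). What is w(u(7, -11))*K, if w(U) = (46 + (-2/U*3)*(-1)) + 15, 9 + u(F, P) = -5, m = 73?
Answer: -1272*√5/7 ≈ -406.33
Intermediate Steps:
u(F, P) = -14 (u(F, P) = -9 - 5 = -14)
K = -3*√5 (K = -3*√(-68 + 73) = -3*√5 ≈ -6.7082)
w(U) = 61 + 6/U (w(U) = (46 - 6/U*(-1)) + 15 = (46 + 6/U) + 15 = 61 + 6/U)
w(u(7, -11))*K = (61 + 6/(-14))*(-3*√5) = (61 + 6*(-1/14))*(-3*√5) = (61 - 3/7)*(-3*√5) = 424*(-3*√5)/7 = -1272*√5/7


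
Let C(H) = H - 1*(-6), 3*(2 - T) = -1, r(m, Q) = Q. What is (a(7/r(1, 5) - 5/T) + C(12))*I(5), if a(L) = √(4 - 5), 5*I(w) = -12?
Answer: -216/5 - 12*I/5 ≈ -43.2 - 2.4*I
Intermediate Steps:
T = 7/3 (T = 2 - ⅓*(-1) = 2 + ⅓ = 7/3 ≈ 2.3333)
I(w) = -12/5 (I(w) = (⅕)*(-12) = -12/5)
C(H) = 6 + H (C(H) = H + 6 = 6 + H)
a(L) = I (a(L) = √(-1) = I)
(a(7/r(1, 5) - 5/T) + C(12))*I(5) = (I + (6 + 12))*(-12/5) = (I + 18)*(-12/5) = (18 + I)*(-12/5) = -216/5 - 12*I/5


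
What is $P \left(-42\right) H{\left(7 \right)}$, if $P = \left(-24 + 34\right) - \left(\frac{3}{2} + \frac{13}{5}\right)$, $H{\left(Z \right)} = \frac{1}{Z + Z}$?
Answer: $- \frac{177}{10} \approx -17.7$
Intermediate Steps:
$H{\left(Z \right)} = \frac{1}{2 Z}$
$P = \frac{59}{10}$ ($P = 10 - \left(\frac{3}{2} + \frac{13}{5}\right) = 10 - \frac{41}{10} = \frac{59}{10} \approx 5.9$)
$P \left(-42\right) H{\left(7 \right)} = \frac{59}{10} \left(-42\right) \frac{1}{2 \cdot 7} = - \frac{1239 \cdot \frac{1}{2} \cdot \frac{1}{7}}{5} = \left(- \frac{1239}{5}\right) \frac{1}{14} = - \frac{177}{10}$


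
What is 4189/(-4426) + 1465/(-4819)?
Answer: -26670881/21328894 ≈ -1.2505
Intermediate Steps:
4189/(-4426) + 1465/(-4819) = 4189*(-1/4426) + 1465*(-1/4819) = -4189/4426 - 1465/4819 = -26670881/21328894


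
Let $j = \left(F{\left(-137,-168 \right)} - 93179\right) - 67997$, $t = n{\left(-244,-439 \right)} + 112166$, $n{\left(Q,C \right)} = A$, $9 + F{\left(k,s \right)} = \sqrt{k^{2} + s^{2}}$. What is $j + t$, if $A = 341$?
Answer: $-48678 + \sqrt{46993} \approx -48461.0$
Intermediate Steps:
$F{\left(k,s \right)} = -9 + \sqrt{k^{2} + s^{2}}$
$n{\left(Q,C \right)} = 341$
$t = 112507$ ($t = 341 + 112166 = 112507$)
$j = -161185 + \sqrt{46993}$ ($j = \left(\left(-9 + \sqrt{\left(-137\right)^{2} + \left(-168\right)^{2}}\right) - 93179\right) - 67997 = \left(\left(-9 + \sqrt{18769 + 28224}\right) - 93179\right) - 67997 = \left(\left(-9 + \sqrt{46993}\right) - 93179\right) - 67997 = \left(-93188 + \sqrt{46993}\right) - 67997 = -161185 + \sqrt{46993} \approx -1.6097 \cdot 10^{5}$)
$j + t = \left(-161185 + \sqrt{46993}\right) + 112507 = -48678 + \sqrt{46993}$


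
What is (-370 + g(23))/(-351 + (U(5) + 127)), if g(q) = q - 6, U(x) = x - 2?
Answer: 353/221 ≈ 1.5973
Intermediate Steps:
U(x) = -2 + x
g(q) = -6 + q
(-370 + g(23))/(-351 + (U(5) + 127)) = (-370 + (-6 + 23))/(-351 + ((-2 + 5) + 127)) = (-370 + 17)/(-351 + (3 + 127)) = -353/(-351 + 130) = -353/(-221) = -353*(-1/221) = 353/221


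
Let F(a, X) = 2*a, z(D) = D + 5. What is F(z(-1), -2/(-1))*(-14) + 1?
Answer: -111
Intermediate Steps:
z(D) = 5 + D
F(z(-1), -2/(-1))*(-14) + 1 = (2*(5 - 1))*(-14) + 1 = (2*4)*(-14) + 1 = 8*(-14) + 1 = -112 + 1 = -111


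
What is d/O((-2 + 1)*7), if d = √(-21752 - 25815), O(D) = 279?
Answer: I*√47567/279 ≈ 0.78172*I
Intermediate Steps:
d = I*√47567 (d = √(-47567) = I*√47567 ≈ 218.1*I)
d/O((-2 + 1)*7) = (I*√47567)/279 = (I*√47567)*(1/279) = I*√47567/279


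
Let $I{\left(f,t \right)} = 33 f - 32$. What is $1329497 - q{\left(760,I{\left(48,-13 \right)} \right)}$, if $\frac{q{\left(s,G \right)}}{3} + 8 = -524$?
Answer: $1331093$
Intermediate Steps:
$I{\left(f,t \right)} = -32 + 33 f$
$q{\left(s,G \right)} = -1596$ ($q{\left(s,G \right)} = -24 + 3 \left(-524\right) = -24 - 1572 = -1596$)
$1329497 - q{\left(760,I{\left(48,-13 \right)} \right)} = 1329497 - -1596 = 1329497 + 1596 = 1331093$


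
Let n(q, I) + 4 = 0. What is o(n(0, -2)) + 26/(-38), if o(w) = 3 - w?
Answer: 120/19 ≈ 6.3158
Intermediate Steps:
n(q, I) = -4 (n(q, I) = -4 + 0 = -4)
o(n(0, -2)) + 26/(-38) = (3 - 1*(-4)) + 26/(-38) = (3 + 4) - 1/38*26 = 7 - 13/19 = 120/19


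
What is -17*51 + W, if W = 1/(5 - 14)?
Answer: -7804/9 ≈ -867.11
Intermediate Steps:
W = -⅑ (W = 1/(-9) = -⅑ ≈ -0.11111)
-17*51 + W = -17*51 - ⅑ = -867 - ⅑ = -7804/9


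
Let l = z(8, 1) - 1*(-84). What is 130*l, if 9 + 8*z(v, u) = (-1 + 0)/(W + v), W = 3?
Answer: 118495/11 ≈ 10772.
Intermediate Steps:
z(v, u) = -9/8 - 1/(8*(3 + v)) (z(v, u) = -9/8 + ((-1 + 0)/(3 + v))/8 = -9/8 + (-1/(3 + v))/8 = -9/8 - 1/(8*(3 + v)))
l = 1823/22 (l = (-28 - 9*8)/(8*(3 + 8)) - 1*(-84) = (⅛)*(-28 - 72)/11 + 84 = (⅛)*(1/11)*(-100) + 84 = -25/22 + 84 = 1823/22 ≈ 82.864)
130*l = 130*(1823/22) = 118495/11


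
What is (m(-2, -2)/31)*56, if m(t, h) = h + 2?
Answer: 0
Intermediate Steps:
m(t, h) = 2 + h
(m(-2, -2)/31)*56 = ((2 - 2)/31)*56 = (0*(1/31))*56 = 0*56 = 0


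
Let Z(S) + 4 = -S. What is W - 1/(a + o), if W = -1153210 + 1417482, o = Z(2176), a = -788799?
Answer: 209033602289/790979 ≈ 2.6427e+5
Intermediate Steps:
Z(S) = -4 - S
o = -2180 (o = -4 - 1*2176 = -4 - 2176 = -2180)
W = 264272
W - 1/(a + o) = 264272 - 1/(-788799 - 2180) = 264272 - 1/(-790979) = 264272 - 1*(-1/790979) = 264272 + 1/790979 = 209033602289/790979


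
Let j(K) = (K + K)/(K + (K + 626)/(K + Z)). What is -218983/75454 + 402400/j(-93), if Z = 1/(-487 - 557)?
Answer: 1564816421817181/7326055222 ≈ 2.1360e+5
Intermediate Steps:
Z = -1/1044 (Z = 1/(-1044) = -1/1044 ≈ -0.00095785)
j(K) = 2*K/(K + (626 + K)/(-1/1044 + K)) (j(K) = (K + K)/(K + (K + 626)/(K - 1/1044)) = (2*K)/(K + (626 + K)/(-1/1044 + K)) = 2*K/(K + (626 + K)/(-1/1044 + K)))
-218983/75454 + 402400/j(-93) = -218983/75454 + 402400/((2*(-93)*(-1 + 1044*(-93))/(653544 + 1043*(-93) + 1044*(-93)²))) = -218983*1/75454 + 402400/((2*(-93)*(-1 - 97092)/(653544 - 96999 + 1044*8649))) = -218983/75454 + 402400/((2*(-93)*(-97093)/(653544 - 96999 + 9029556))) = -218983/75454 + 402400/((2*(-93)*(-97093)/9586101)) = -218983/75454 + 402400/((2*(-93)*(1/9586101)*(-97093))) = -218983/75454 + 402400/(6019766/3195367) = -218983/75454 + 402400*(3195367/6019766) = -218983/75454 + 642907840400/3009883 = 1564816421817181/7326055222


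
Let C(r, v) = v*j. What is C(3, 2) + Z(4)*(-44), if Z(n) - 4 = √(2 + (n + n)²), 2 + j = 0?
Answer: -180 - 44*√66 ≈ -537.46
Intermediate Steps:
j = -2 (j = -2 + 0 = -2)
C(r, v) = -2*v (C(r, v) = v*(-2) = -2*v)
Z(n) = 4 + √(2 + 4*n²) (Z(n) = 4 + √(2 + (n + n)²) = 4 + √(2 + (2*n)²) = 4 + √(2 + 4*n²))
C(3, 2) + Z(4)*(-44) = -2*2 + (4 + √(2 + 4*4²))*(-44) = -4 + (4 + √(2 + 4*16))*(-44) = -4 + (4 + √(2 + 64))*(-44) = -4 + (4 + √66)*(-44) = -4 + (-176 - 44*√66) = -180 - 44*√66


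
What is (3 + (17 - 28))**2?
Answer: 64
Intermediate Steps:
(3 + (17 - 28))**2 = (3 - 11)**2 = (-8)**2 = 64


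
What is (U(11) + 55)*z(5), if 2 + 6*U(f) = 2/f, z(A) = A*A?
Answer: 45125/33 ≈ 1367.4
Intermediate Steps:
z(A) = A**2
U(f) = -1/3 + 1/(3*f) (U(f) = -1/3 + (2/f)/6 = -1/3 + 1/(3*f))
(U(11) + 55)*z(5) = ((1/3)*(1 - 1*11)/11 + 55)*5**2 = ((1/3)*(1/11)*(1 - 11) + 55)*25 = ((1/3)*(1/11)*(-10) + 55)*25 = (-10/33 + 55)*25 = (1805/33)*25 = 45125/33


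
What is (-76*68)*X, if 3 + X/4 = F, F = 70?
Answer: -1385024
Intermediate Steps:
X = 268 (X = -12 + 4*70 = -12 + 280 = 268)
(-76*68)*X = -76*68*268 = -5168*268 = -1385024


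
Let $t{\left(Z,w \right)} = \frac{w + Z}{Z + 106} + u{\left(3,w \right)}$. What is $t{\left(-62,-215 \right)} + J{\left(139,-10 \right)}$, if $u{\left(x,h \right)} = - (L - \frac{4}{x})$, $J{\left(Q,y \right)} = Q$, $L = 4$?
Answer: $\frac{17165}{132} \approx 130.04$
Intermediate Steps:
$u{\left(x,h \right)} = -4 + \frac{4}{x}$ ($u{\left(x,h \right)} = - (4 - \frac{4}{x}) = -4 + \frac{4}{x}$)
$t{\left(Z,w \right)} = - \frac{8}{3} + \frac{Z + w}{106 + Z}$ ($t{\left(Z,w \right)} = \frac{w + Z}{Z + 106} - \left(4 - \frac{4}{3}\right) = \frac{Z + w}{106 + Z} + \left(-4 + 4 \cdot \frac{1}{3}\right) = \frac{Z + w}{106 + Z} + \left(-4 + \frac{4}{3}\right) = \frac{Z + w}{106 + Z} - \frac{8}{3} = - \frac{8}{3} + \frac{Z + w}{106 + Z}$)
$t{\left(-62,-215 \right)} + J{\left(139,-10 \right)} = \frac{-848 - -310 + 3 \left(-215\right)}{3 \left(106 - 62\right)} + 139 = \frac{-848 + 310 - 645}{3 \cdot 44} + 139 = \frac{1}{3} \cdot \frac{1}{44} \left(-1183\right) + 139 = - \frac{1183}{132} + 139 = \frac{17165}{132}$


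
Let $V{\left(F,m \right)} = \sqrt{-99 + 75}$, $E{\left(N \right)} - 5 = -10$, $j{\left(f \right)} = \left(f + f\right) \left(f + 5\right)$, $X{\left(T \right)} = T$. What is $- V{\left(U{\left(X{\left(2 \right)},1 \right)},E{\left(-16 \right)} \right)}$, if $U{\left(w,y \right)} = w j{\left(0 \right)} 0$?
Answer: $- 2 i \sqrt{6} \approx - 4.899 i$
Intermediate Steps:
$j{\left(f \right)} = 2 f \left(5 + f\right)$
$E{\left(N \right)} = -5$ ($E{\left(N \right)} = 5 - 10 = -5$)
$U{\left(w,y \right)} = 0$ ($U{\left(w,y \right)} = w 2 \cdot 0 \left(5 + 0\right) 0 = w 2 \cdot 0 \cdot 5 \cdot 0 = w 0 \cdot 0 = 0 \cdot 0 = 0$)
$V{\left(F,m \right)} = 2 i \sqrt{6}$ ($V{\left(F,m \right)} = \sqrt{-24} = 2 i \sqrt{6}$)
$- V{\left(U{\left(X{\left(2 \right)},1 \right)},E{\left(-16 \right)} \right)} = - 2 i \sqrt{6}$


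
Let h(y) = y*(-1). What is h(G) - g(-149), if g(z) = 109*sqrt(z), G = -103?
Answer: 103 - 109*I*sqrt(149) ≈ 103.0 - 1330.5*I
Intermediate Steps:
h(y) = -y
h(G) - g(-149) = -1*(-103) - 109*sqrt(-149) = 103 - 109*I*sqrt(149)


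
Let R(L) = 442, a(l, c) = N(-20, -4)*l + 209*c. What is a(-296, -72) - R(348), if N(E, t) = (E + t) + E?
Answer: -2466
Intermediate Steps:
N(E, t) = t + 2*E
a(l, c) = -44*l + 209*c (a(l, c) = (-4 + 2*(-20))*l + 209*c = (-4 - 40)*l + 209*c = -44*l + 209*c)
a(-296, -72) - R(348) = (-44*(-296) + 209*(-72)) - 1*442 = (13024 - 15048) - 442 = -2024 - 442 = -2466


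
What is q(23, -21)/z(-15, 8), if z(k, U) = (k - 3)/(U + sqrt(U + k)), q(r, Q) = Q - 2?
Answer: 92/9 + 23*I*sqrt(7)/18 ≈ 10.222 + 3.3807*I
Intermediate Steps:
q(r, Q) = -2 + Q
z(k, U) = (-3 + k)/(U + sqrt(U + k))
q(23, -21)/z(-15, 8) = (-2 - 21)/(((-3 - 15)/(8 + sqrt(8 - 15)))) = -(-92/9 - 23*I*sqrt(7)/18) = -23*(-4/9 - I*sqrt(7)/18) = 92/9 + 23*I*sqrt(7)/18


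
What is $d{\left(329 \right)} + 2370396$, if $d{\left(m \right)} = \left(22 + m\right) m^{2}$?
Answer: $40362987$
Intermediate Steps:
$d{\left(m \right)} = m^{2} \left(22 + m\right)$
$d{\left(329 \right)} + 2370396 = 329^{2} \left(22 + 329\right) + 2370396 = 108241 \cdot 351 + 2370396 = 37992591 + 2370396 = 40362987$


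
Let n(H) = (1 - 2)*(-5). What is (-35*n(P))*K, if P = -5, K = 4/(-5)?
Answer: 140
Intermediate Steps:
K = -⅘ (K = 4*(-⅕) = -⅘ ≈ -0.80000)
n(H) = 5 (n(H) = -1*(-5) = 5)
(-35*n(P))*K = -35*5*(-⅘) = -175*(-⅘) = 140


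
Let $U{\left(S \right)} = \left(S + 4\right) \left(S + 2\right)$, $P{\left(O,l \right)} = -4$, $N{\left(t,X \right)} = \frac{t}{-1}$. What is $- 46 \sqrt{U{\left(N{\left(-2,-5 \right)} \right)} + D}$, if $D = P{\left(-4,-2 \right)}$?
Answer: $- 92 \sqrt{5} \approx -205.72$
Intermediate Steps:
$N{\left(t,X \right)} = - t$ ($N{\left(t,X \right)} = t \left(-1\right) = - t$)
$U{\left(S \right)} = \left(2 + S\right) \left(4 + S\right)$ ($U{\left(S \right)} = \left(4 + S\right) \left(2 + S\right) = \left(2 + S\right) \left(4 + S\right)$)
$D = -4$
$- 46 \sqrt{U{\left(N{\left(-2,-5 \right)} \right)} + D} = - 46 \sqrt{\left(8 + \left(\left(-1\right) \left(-2\right)\right)^{2} + 6 \left(\left(-1\right) \left(-2\right)\right)\right) - 4} = - 46 \sqrt{\left(8 + 2^{2} + 6 \cdot 2\right) - 4} = - 46 \sqrt{\left(8 + 4 + 12\right) - 4} = - 46 \sqrt{24 - 4} = - 46 \sqrt{20} = - 46 \cdot 2 \sqrt{5} = - 92 \sqrt{5}$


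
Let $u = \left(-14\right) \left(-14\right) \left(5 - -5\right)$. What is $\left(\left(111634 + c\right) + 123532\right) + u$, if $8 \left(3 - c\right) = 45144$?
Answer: $231486$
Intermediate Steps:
$c = -5640$ ($c = 3 - 5643 = -5640$)
$u = 1960$ ($u = 196 \left(5 + 5\right) = 196 \cdot 10 = 1960$)
$\left(\left(111634 + c\right) + 123532\right) + u = \left(\left(111634 - 5640\right) + 123532\right) + 1960 = \left(105994 + 123532\right) + 1960 = 229526 + 1960 = 231486$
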